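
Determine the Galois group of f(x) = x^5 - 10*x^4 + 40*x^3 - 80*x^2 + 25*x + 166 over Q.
A_5

The polynomial f is an irreducible quintic over Q, so G = Gal(f/Q) is a transitive subgroup of S_5: one of C_5 (5T1, order 5), D_5 (5T2, order 10), F_20 (5T3, order 20), A_5 (5T4, order 60) or S_5 (5T5, order 120). The discriminant of f is 58564000000 = 242000^2, a perfect square, so G is contained in A_5. The transitive groups of degree 5 contained in A_5 are: C_5 (5T1, order 5), D_5 (5T2, order 10), A_5 (5T4, order 60). By Dedekind's theorem, for a prime p not dividing disc(f) the degrees of the irreducible factors of f mod p form the cycle type of an element of G. Factoring f modulo the 3 such primes p <= 13 (skipping 2, 5, 11, which divide the discriminant), each new pattern first appears at: mod 3: f = (x^5 + 2x^4 + x^3 + x^2 + x + 1), pattern 5; mod 13: f = (x + 4)(x + 6)(x^3 + 6x^2 + 8x + 8), pattern 3+1+1. No other pattern occurs in this range, so the set of observed cycle types is {5, 3+1+1}. Among the candidates above, the only group containing elements of all these cycle types is A_5 (5T4) — each of C_5 (5T1), D_5 (5T2) lacks at least one of them. Hence G = A_5 (5T4), of order 60.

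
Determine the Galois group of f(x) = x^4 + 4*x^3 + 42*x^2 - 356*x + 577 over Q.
The polynomial is an irreducible quartic over Q and its discriminant is 69657034752, which is not a perfect square, so the Galois group is not contained in A_4. The resolvent cubic y^3 - 42*y^2 - 3732*y - 39032 has exactly one rational root, so the Galois group is C_4 or D_4. The quartic remains irreducible over Q(sqrt(disc)), so the group is D_4.

D_4 (order 8)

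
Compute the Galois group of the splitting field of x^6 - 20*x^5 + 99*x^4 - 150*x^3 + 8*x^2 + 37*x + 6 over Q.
PSL(2,5) (order 60)

The polynomial f is an irreducible sextic over Q, so G = Gal(f/Q) is one of the 16 transitive subgroups 6T1, ..., 6T16 of S_6. The discriminant of f is 1770264843169 = 1330513^2, a perfect square, so G is contained in A_6. The transitive groups of degree 6 contained in A_6 are: A_4 (6T4, order 12), S_4 (6T7, order 24), (C_3 x C_3) : C_4 (6T10, order 36), PSL(2,5) (6T12, order 60), A_6 (6T15, order 360). By Dedekind's theorem, for a prime p not dividing disc(f) the degrees of the irreducible factors of f mod p form the cycle type of an element of G. Factoring f modulo the 21 such primes p <= 79 (skipping 19, which divides the discriminant), each new pattern first appears at: mod 2: f = (x)(x^5 + x^3 + 1), pattern 5+1; mod 7: f = (x^3 + 2x^2 + 3)(x^3 + 6x^2 + 3x + 2), pattern 3+3; mod 61: f = (x + 10)(x + 55)(x^2 + 47x + 55)(x^2 + 51x + 60), pattern 2+2+1+1. No other pattern occurs in this range, so the set of observed cycle types is {5+1, 3+3, 2+2+1+1}. The candidates containing elements of all these cycle types are PSL(2,5) (6T12) of order 60, A_6 (6T15) of order 360; the others are excluded. The observed types are precisely the cycle types that occur in PSL(2,5) (6T12) (apart from the identity). Each of the other remaining candidates has further cycle types, and by the Chebotarev density theorem the matching factorization patterns would occur for a proportion of primes equal to their share of the group: A_6 (6T15) additionally contains elements of type 4+2, 3+1+1+1 (130 of its 360 elements, about 36% of primes). None of the 21 primes tested shows any such pattern (for each of these groups the chance of that is below 10^-4), which rules them out. Hence G = PSL(2,5) (6T12), of order 60.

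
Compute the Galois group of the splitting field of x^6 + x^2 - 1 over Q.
S_4, S_4(6d), the S_4-action on 6 points inside A_6

The polynomial f is an irreducible sextic over Q, so G = Gal(f/Q) is one of the 16 transitive subgroups 6T1, ..., 6T16 of S_6. The discriminant of f is 61504 = 248^2, a perfect square, so G is contained in A_6. The transitive groups of degree 6 contained in A_6 are: A_4 (6T4, order 12), S_4 (6T7, order 24), (C_3 x C_3) : C_4 (6T10, order 36), PSL(2,5) (6T12, order 60), A_6 (6T15, order 360). By Dedekind's theorem, for a prime p not dividing disc(f) the degrees of the irreducible factors of f mod p form the cycle type of an element of G. Factoring f modulo the 79 such primes p <= 419 (skipping 2, 31, which divide the discriminant), each new pattern first appears at: mod 3: f = (x^2 + 1)(x^4 + 2x^2 + 2), pattern 4+2; mod 5: f = (x^3 + x^2 + 3x + 4)(x^3 + 4x^2 + 3x + 1), pattern 3+3; mod 11: f = (x + 3)(x + 8)(x^2 + 4x + 7)(x^2 + 7x + 7), pattern 2+2+1+1; mod 67: f = (x + 2)(x + 3)(x + 11)(x + 56)(x + 64)(x + 65), pattern 1+1+1+1+1+1. No other pattern occurs in this range, so the set of observed cycle types is {4+2, 3+3, 2+2+1+1, 1+1+1+1+1+1}. The candidates containing elements of all these cycle types are S_4 (6T7) of order 24, (C_3 x C_3) : C_4 (6T10) of order 36, A_6 (6T15) of order 360; the others are excluded. The observed types are precisely the cycle types that occur in S_4 (6T7). Each of the other remaining candidates has further cycle types, and by the Chebotarev density theorem the matching factorization patterns would occur for a proportion of primes equal to their share of the group: (C_3 x C_3) : C_4 (6T10) additionally contains elements of type 3+1+1+1 (4 of its 36 elements, about 11% of primes); A_6 (6T15) additionally contains elements of type 5+1, 3+1+1+1 (184 of its 360 elements, about 51% of primes). None of the 79 primes tested shows any such pattern (for each of these groups the chance of that is below 10^-4), which rules them out. Hence G = S_4 (6T7), of order 24.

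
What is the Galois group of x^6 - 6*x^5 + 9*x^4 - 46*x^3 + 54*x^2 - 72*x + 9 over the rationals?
The polynomial f is an irreducible sextic over Q, so G = Gal(f/Q) is one of the 16 transitive subgroups 6T1, ..., 6T16 of S_6. The discriminant of f is 1323222688272384 = 36376128^2, a perfect square, so G is contained in A_6. The transitive groups of degree 6 contained in A_6 are: A_4 (6T4, order 12), S_4 (6T7, order 24), (C_3 x C_3) : C_4 (6T10, order 36), PSL(2,5) (6T12, order 60), A_6 (6T15, order 360). By Dedekind's theorem, for a prime p not dividing disc(f) the degrees of the irreducible factors of f mod p form the cycle type of an element of G. Factoring f modulo the 33 such primes p <= 149 (skipping 2, 3, which divide the discriminant), each new pattern first appears at: mod 5: f = (x^3 + x + 4)(x^3 + 4x^2 + 3x + 1), pattern 3+3; mod 17: f = (x + 8)(x + 16)(x^2 + 9x + 4)(x^2 + 12x + 13), pattern 2+2+1+1; mod 71: f = (x + 33)(x + 35)(x + 46)(x + 47)(x + 55)(x + 62), pattern 1+1+1+1+1+1. No other pattern occurs in this range, so the set of observed cycle types is {3+3, 2+2+1+1, 1+1+1+1+1+1}. The candidates containing elements of all these cycle types are A_4 (6T4) of order 12, S_4 (6T7) of order 24, (C_3 x C_3) : C_4 (6T10) of order 36, PSL(2,5) (6T12) of order 60, A_6 (6T15) of order 360; the others are excluded. The observed types are precisely the cycle types that occur in A_4 (6T4). Each of the other remaining candidates has further cycle types, and by the Chebotarev density theorem the matching factorization patterns would occur for a proportion of primes equal to their share of the group: S_4 (6T7) additionally contains elements of type 4+2 (6 of its 24 elements, about 25% of primes); (C_3 x C_3) : C_4 (6T10) additionally contains elements of type 4+2, 3+1+1+1 (22 of its 36 elements, about 61% of primes); PSL(2,5) (6T12) additionally contains elements of type 5+1 (24 of its 60 elements, about 40% of primes); A_6 (6T15) additionally contains elements of type 5+1, 4+2, 3+1+1+1 (274 of its 360 elements, about 76% of primes). None of the 33 primes tested shows any such pattern (for each of these groups the chance of that is below 10^-4), which rules them out. Hence G = A_4 (6T4), of order 12.

A_4 (order 12)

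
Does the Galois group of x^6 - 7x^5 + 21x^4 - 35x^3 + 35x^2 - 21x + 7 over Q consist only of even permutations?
The polynomial is irreducible of degree 6 over Q. Its discriminant is -16807, which is not a perfect square. A Galois group lies in the alternating group exactly when the discriminant is a square in Q, so the Galois group (C_6) is not contained in A_6.

No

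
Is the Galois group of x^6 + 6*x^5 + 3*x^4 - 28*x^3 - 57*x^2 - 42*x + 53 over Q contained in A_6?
The polynomial is irreducible of degree 6 over Q. Its discriminant is -450868486864896, which is not a perfect square. A Galois group lies in the alternating group exactly when the discriminant is a square in Q, so the Galois group (A_4 x C_2) is not contained in A_6.

No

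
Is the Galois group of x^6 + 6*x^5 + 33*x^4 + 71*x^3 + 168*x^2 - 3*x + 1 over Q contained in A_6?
No

The polynomial is irreducible of degree 6 over Q. Its discriminant is -401254544639403, which is not a perfect square. A Galois group lies in the alternating group exactly when the discriminant is a square in Q, so the Galois group (C_3 x S_3) is not contained in A_6.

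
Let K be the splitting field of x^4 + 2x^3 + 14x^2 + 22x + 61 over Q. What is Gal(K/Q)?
V_4 (order 4)

The polynomial is an irreducible quartic over Q and its discriminant is 9734400 = 3120^2, a perfect square, so the Galois group is contained in A_4. The resolvent cubic y^3 - 14*y^2 - 200*y + 2688 splits completely over Q, which gives the Klein four-group V_4.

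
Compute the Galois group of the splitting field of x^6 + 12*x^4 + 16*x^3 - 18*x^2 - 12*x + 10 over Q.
The polynomial f is an irreducible sextic over Q, so G = Gal(f/Q) is one of the 16 transitive subgroups 6T1, ..., 6T16 of S_6. The discriminant of f is 264479053824, which is not a perfect square, so G is not contained in A_6. The transitive groups of degree 6 not contained in A_6 are: C_6 (6T1, order 6), S_3 (6T2, order 6), D_6 (6T3, order 12), C_3 x S_3 (6T5, order 18), A_4 x C_2 (6T6, order 24), S_4 (6T8, order 24), S_3 x S_3 (6T9, order 36), S_4 x C_2 (6T11, order 48), (S_3 x S_3) : C_2 (6T13, order 72), PGL(2,5) (6T14, order 120), S_6 (6T16, order 720). By Dedekind's theorem, for a prime p not dividing disc(f) the degrees of the irreducible factors of f mod p form the cycle type of an element of G. Factoring f modulo the 14 such primes p <= 53 (skipping 2, 3, which divide the discriminant), each new pattern first appears at: mod 5: f = (x)(x + 2)(x^2 + 3)(x^2 + 3x + 3), pattern 2+2+1+1; mod 7: f = (x^6 + 5x^4 + 2x^3 + 3x^2 + 2x + 3), pattern 6; mod 19: f = (x + 11)(x + 12)(x + 15)(x^3 + 10x + 12), pattern 3+1+1+1; mod 31: f = (x^2 + 5x + 21)(x^2 + 11x + 17)(x^2 + 15x + 20), pattern 2+2+2; mod 43: f = (x^3 + 27x + 29)(x^3 + 28x + 30), pattern 3+3. No other pattern occurs in this range, so the set of observed cycle types is {2+2+1+1, 6, 3+1+1+1, 2+2+2, 3+3}. The candidates containing elements of all these cycle types are S_3 x S_3 (6T9) of order 36, (S_3 x S_3) : C_2 (6T13) of order 72, S_6 (6T16) of order 720; the others are excluded. The observed types are precisely the cycle types that occur in S_3 x S_3 (6T9) (apart from the identity). Each of the other remaining candidates has further cycle types, and by the Chebotarev density theorem the matching factorization patterns would occur for a proportion of primes equal to their share of the group: (S_3 x S_3) : C_2 (6T13) additionally contains elements of type 4+2, 3+2+1, 2+1+1+1+1 (36 of its 72 elements, about 50% of primes); S_6 (6T16) additionally contains elements of type 5+1, 4+2, 4+1+1, 3+2+1, 2+1+1+1+1 (459 of its 720 elements, about 64% of primes). None of the 14 primes tested shows any such pattern (for each of these groups the chance of that is below 10^-4), which rules them out. Hence G = S_3 x S_3 (6T9), of order 36.

S_3 x S_3 (order 36)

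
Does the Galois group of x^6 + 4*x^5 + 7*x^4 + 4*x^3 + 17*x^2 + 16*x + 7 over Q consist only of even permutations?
No

The polynomial is irreducible of degree 6 over Q. Its discriminant is -95929008128, which is not a perfect square. A Galois group lies in the alternating group exactly when the discriminant is a square in Q, so the Galois group (S_4 x C_2) is not contained in A_6.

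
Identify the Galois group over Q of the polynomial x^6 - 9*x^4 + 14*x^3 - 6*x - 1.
The polynomial f is an irreducible sextic over Q, so G = Gal(f/Q) is one of the 16 transitive subgroups 6T1, ..., 6T16 of S_6. The discriminant of f is -151585344, which is not a perfect square, so G is not contained in A_6. The transitive groups of degree 6 not contained in A_6 are: C_6 (6T1, order 6), S_3 (6T2, order 6), D_6 (6T3, order 12), C_3 x S_3 (6T5, order 18), A_4 x C_2 (6T6, order 24), S_4 (6T8, order 24), S_3 x S_3 (6T9, order 36), S_4 x C_2 (6T11, order 48), (S_3 x S_3) : C_2 (6T13, order 72), PGL(2,5) (6T14, order 120), S_6 (6T16, order 720). By Dedekind's theorem, for a prime p not dividing disc(f) the degrees of the irreducible factors of f mod p form the cycle type of an element of G. Factoring f modulo the 33 such primes p <= 151 (skipping 2, 3, 19, which divide the discriminant), each new pattern first appears at: mod 5: f = (x^3 + x^2 + 4x + 1)(x^3 + 4x^2 + 3x + 4), pattern 3+3; mod 7: f = (x^6 + 5x^4 + x + 6), pattern 6; mod 17: f = (x + 1)(x + 5)(x^2 + 3x + 4)(x^2 + 8x + 11), pattern 2+2+1+1; mod 71: f = (x^2 + 32x + 26)(x^2 + 50x + 31)(x^2 + 60x + 17), pattern 2+2+2; mod 107: f = (x + 16)(x + 28)(x + 64)(x + 92)(x^2 + 14x + 41), pattern 2+1+1+1+1. No other pattern occurs in this range, so the set of observed cycle types is {3+3, 6, 2+2+1+1, 2+2+2, 2+1+1+1+1}. The candidates containing elements of all these cycle types are A_4 x C_2 (6T6) of order 24, S_4 x C_2 (6T11) of order 48, (S_3 x S_3) : C_2 (6T13) of order 72, S_6 (6T16) of order 720; the others are excluded. The observed types are precisely the cycle types that occur in A_4 x C_2 (6T6) (apart from the identity). Each of the other remaining candidates has further cycle types, and by the Chebotarev density theorem the matching factorization patterns would occur for a proportion of primes equal to their share of the group: S_4 x C_2 (6T11) additionally contains elements of type 4+2, 4+1+1 (12 of its 48 elements, about 25% of primes); (S_3 x S_3) : C_2 (6T13) additionally contains elements of type 4+2, 3+2+1, 3+1+1+1 (34 of its 72 elements, about 47% of primes); S_6 (6T16) additionally contains elements of type 5+1, 4+2, 4+1+1, 3+2+1, 3+1+1+1 (484 of its 720 elements, about 67% of primes). None of the 33 primes tested shows any such pattern (for each of these groups the chance of that is below 10^-4), which rules them out. Hence G = A_4 x C_2 (6T6), of order 24.

A_4 x C_2 (also written A4xC2)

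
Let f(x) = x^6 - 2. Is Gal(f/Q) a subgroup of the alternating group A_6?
No

The polynomial is irreducible of degree 6 over Q. Its discriminant is 1492992, which is not a perfect square. A Galois group lies in the alternating group exactly when the discriminant is a square in Q, so the Galois group (D_6) is not contained in A_6.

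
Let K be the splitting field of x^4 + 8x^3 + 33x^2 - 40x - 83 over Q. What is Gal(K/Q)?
S_4 (order 24)

The polynomial is an irreducible quartic over Q and its discriminant is -2406364848, which is not a perfect square, so the Galois group is not contained in A_4. The resolvent cubic y^3 - 33*y^2 + 12*y - 7244 is irreducible over Q. An irreducible resolvent with non-square discriminant gives S_4.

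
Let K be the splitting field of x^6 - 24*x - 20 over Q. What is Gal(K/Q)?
The polynomial f is an irreducible sextic over Q, so G = Gal(f/Q) is one of the 16 transitive subgroups 6T1, ..., 6T16 of S_6. The discriminant of f is 746496000000 = 864000^2, a perfect square, so G is contained in A_6. The transitive groups of degree 6 contained in A_6 are: A_4 (6T4, order 12), S_4 (6T7, order 24), (C_3 x C_3) : C_4 (6T10, order 36), PSL(2,5) (6T12, order 60), A_6 (6T15, order 360). By Dedekind's theorem, for a prime p not dividing disc(f) the degrees of the irreducible factors of f mod p form the cycle type of an element of G. Factoring f modulo the 6 such primes p <= 23 (skipping 2, 3, 5, which divide the discriminant), each new pattern first appears at: mod 7: f = (x + 4)(x^5 + 3x^4 + 2x^3 + 6x^2 + 4x + 2), pattern 5+1; mod 23: f = (x + 2)(x + 11)(x + 16)(x^3 + 17x^2 + 13x + 7), pattern 3+1+1+1. No other pattern occurs in this range, so the set of observed cycle types is {5+1, 3+1+1+1}. Among the candidates above, the only group containing elements of all these cycle types is A_6 (6T15) — each of A_4 (6T4), S_4 (6T7), (C_3 x C_3) : C_4 (6T10), PSL(2,5) (6T12) lacks at least one of them. Hence G = A_6 (6T15), of order 360.

6T15: A_6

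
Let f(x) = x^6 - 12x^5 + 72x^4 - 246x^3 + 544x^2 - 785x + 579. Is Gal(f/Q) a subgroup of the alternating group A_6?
No

The polynomial is irreducible of degree 6 over Q. Its discriminant is -3515216207040891, which is not a perfect square. A Galois group lies in the alternating group exactly when the discriminant is a square in Q, so the Galois group (S_6) is not contained in A_6.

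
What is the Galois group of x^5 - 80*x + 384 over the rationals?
5T2: D_5

The polynomial f is an irreducible quintic over Q, so G = Gal(f/Q) is a transitive subgroup of S_5: one of C_5 (5T1, order 5), D_5 (5T2, order 10), F_20 (5T3, order 20), A_5 (5T4, order 60) or S_5 (5T5, order 120). The discriminant of f is 67108864000000 = 8192000^2, a perfect square, so G is contained in A_5. The transitive groups of degree 5 contained in A_5 are: C_5 (5T1, order 5), D_5 (5T2, order 10), A_5 (5T4, order 60). By Dedekind's theorem, for a prime p not dividing disc(f) the degrees of the irreducible factors of f mod p form the cycle type of an element of G. Factoring f modulo the 23 such primes p <= 97 (skipping 2, 5, which divide the discriminant), each new pattern first appears at: mod 3: f = (x)(x^2 + x + 2)(x^2 + 2x + 2), pattern 2+2+1; mod 7: f = (x^5 + 4x + 6), pattern 5. No other pattern occurs in this range, so the set of observed cycle types is {2+2+1, 5}. The candidates containing elements of all these cycle types are D_5 (5T2) of order 10, A_5 (5T4) of order 60; the others are excluded. The observed types are precisely the cycle types that occur in D_5 (5T2) (apart from the identity). Each of the other remaining candidates has further cycle types, and by the Chebotarev density theorem the matching factorization patterns would occur for a proportion of primes equal to their share of the group: A_5 (5T4) additionally contains elements of type 3+1+1 (20 of its 60 elements, about 33% of primes). None of the 23 primes tested shows any such pattern (for each of these groups the chance of that is below 10^-4), which rules them out. Hence G = D_5 (5T2), of order 10.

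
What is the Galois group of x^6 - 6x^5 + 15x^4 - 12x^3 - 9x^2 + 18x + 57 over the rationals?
6T1: C_6

The polynomial f is an irreducible sextic over Q, so G = Gal(f/Q) is one of the 16 transitive subgroups 6T1, ..., 6T16 of S_6. The discriminant of f is -21134460321792, which is not a perfect square, so G is not contained in A_6. The transitive groups of degree 6 not contained in A_6 are: C_6 (6T1, order 6), S_3 (6T2, order 6), D_6 (6T3, order 12), C_3 x S_3 (6T5, order 18), A_4 x C_2 (6T6, order 24), S_4 (6T8, order 24), S_3 x S_3 (6T9, order 36), S_4 x C_2 (6T11, order 48), (S_3 x S_3) : C_2 (6T13, order 72), PGL(2,5) (6T14, order 120), S_6 (6T16, order 720). By Dedekind's theorem, for a prime p not dividing disc(f) the degrees of the irreducible factors of f mod p form the cycle type of an element of G. Factoring f modulo the 37 such primes p <= 167 (skipping 2, 3, which divide the discriminant), each new pattern first appears at: mod 5: f = (x^6 + 4x^5 + 3x^3 + x^2 + 3x + 2), pattern 6; mod 7: f = (x^3 + 4x^2 + 3x + 2)(x^3 + 4x^2 + 3x + 4), pattern 3+3; mod 17: f = (x^2 + x + 2)(x^2 + 4x + 16)(x^2 + 6x + 14), pattern 2+2+2; mod 19: f = (x)(x + 3)(x + 5)(x + 6)(x + 8)(x + 10), pattern 1+1+1+1+1+1. No other pattern occurs in this range, so the set of observed cycle types is {6, 3+3, 2+2+2, 1+1+1+1+1+1}. The candidates containing elements of all these cycle types are C_6 (6T1) of order 6, D_6 (6T3) of order 12, C_3 x S_3 (6T5) of order 18, A_4 x C_2 (6T6) of order 24, S_3 x S_3 (6T9) of order 36, S_4 x C_2 (6T11) of order 48, (S_3 x S_3) : C_2 (6T13) of order 72, PGL(2,5) (6T14) of order 120, S_6 (6T16) of order 720; the others are excluded. The observed types are precisely the cycle types that occur in C_6 (6T1). Each of the other remaining candidates has further cycle types, and by the Chebotarev density theorem the matching factorization patterns would occur for a proportion of primes equal to their share of the group: D_6 (6T3) additionally contains elements of type 2+2+1+1 (3 of its 12 elements, about 25% of primes); C_3 x S_3 (6T5) additionally contains elements of type 3+1+1+1 (4 of its 18 elements, about 22% of primes); A_4 x C_2 (6T6) additionally contains elements of type 2+2+1+1, 2+1+1+1+1 (6 of its 24 elements, about 25% of primes); S_3 x S_3 (6T9) additionally contains elements of type 3+1+1+1, 2+2+1+1 (13 of its 36 elements, about 36% of primes); S_4 x C_2 (6T11) additionally contains elements of type 4+2, 4+1+1, 2+2+1+1, 2+1+1+1+1 (24 of its 48 elements, about 50% of primes); (S_3 x S_3) : C_2 (6T13) additionally contains elements of type 4+2, 3+2+1, 3+1+1+1, 2+2+1+1, 2+1+1+1+1 (49 of its 72 elements, about 68% of primes); PGL(2,5) (6T14) additionally contains elements of type 5+1, 4+1+1, 2+2+1+1 (69 of its 120 elements, about 58% of primes); S_6 (6T16) additionally contains elements of type 5+1, 4+2, 4+1+1, 3+2+1, 3+1+1+1, 2+2+1+1, 2+1+1+1+1 (544 of its 720 elements, about 76% of primes). None of the 37 primes tested shows any such pattern (for each of these groups the chance of that is below 10^-4), which rules them out. Hence G = C_6 (6T1), of order 6.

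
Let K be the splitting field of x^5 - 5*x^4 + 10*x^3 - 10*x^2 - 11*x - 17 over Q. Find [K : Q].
The degree of the splitting field over Q equals the order of the Galois group, so first determine the group. The polynomial f is an irreducible quintic over Q, so G = Gal(f/Q) is a transitive subgroup of S_5: one of C_5 (5T1, order 5), D_5 (5T2, order 10), F_20 (5T3, order 20), A_5 (5T4, order 60) or S_5 (5T5, order 120). The discriminant of f is 3008364544, which is not a perfect square, so G is not contained in A_5. The transitive groups of degree 5 not contained in A_5 are: F_20 (5T3, order 20), S_5 (5T5, order 120). By Dedekind's theorem, for a prime p not dividing disc(f) the degrees of the irreducible factors of f mod p form the cycle type of an element of G. Factoring f modulo the 3 such primes p <= 7 (skipping 2, which divides the discriminant), each new pattern first appears at: mod 3: f = (x^5 + x^4 + x^3 + 2x^2 + x + 1), pattern 5; mod 7: f = (x^2 + 3x + 1)(x^3 + 6x^2 + 5x + 4), pattern 3+2. No other pattern occurs in this range, so the set of observed cycle types is {5, 3+2}. Among the candidates above, the only group containing elements of all these cycle types is S_5 (5T5) — F_20 (5T3) lacks at least one of them. Hence G = S_5 (5T5), of order 120. The Galois group S_5 (5T5) has order 120, so the splitting field has degree 120 over Q.

120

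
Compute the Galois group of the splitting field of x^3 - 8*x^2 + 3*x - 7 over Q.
The polynomial is an irreducible cubic over Q and its discriminant is -12167, which is not a perfect square. For an irreducible cubic, a non-square discriminant gives Galois group S_3.

S_3 (also written S3)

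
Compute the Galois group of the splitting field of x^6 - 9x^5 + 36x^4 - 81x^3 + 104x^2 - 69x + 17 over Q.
The polynomial f is an irreducible sextic over Q, so G = Gal(f/Q) is one of the 16 transitive subgroups 6T1, ..., 6T16 of S_6. The discriminant of f is 810448, which is not a perfect square, so G is not contained in A_6. The transitive groups of degree 6 not contained in A_6 are: C_6 (6T1, order 6), S_3 (6T2, order 6), D_6 (6T3, order 12), C_3 x S_3 (6T5, order 18), A_4 x C_2 (6T6, order 24), S_4 (6T8, order 24), S_3 x S_3 (6T9, order 36), S_4 x C_2 (6T11, order 48), (S_3 x S_3) : C_2 (6T13, order 72), PGL(2,5) (6T14, order 120), S_6 (6T16, order 720). By Dedekind's theorem, for a prime p not dividing disc(f) the degrees of the irreducible factors of f mod p form the cycle type of an element of G. Factoring f modulo the 22 such primes p <= 89 (skipping 2, 37, which divide the discriminant), each new pattern first appears at: mod 3: f = (x^3 + x^2 + 2x + 1)(x^3 + 2x^2 + 2x + 2), pattern 3+3; mod 5: f = (x^2 + x + 2)(x^2 + 2x + 4)(x^2 + 3x + 4), pattern 2+2+2; mod 17: f = (x)(x + 14)(x^4 + 11x^3 + x^2 + 7x + 6), pattern 4+1+1; mod 67: f = (x + 3)(x + 61)(x^2 + 64x + 42)(x^2 + 64x + 52), pattern 2+2+1+1. No other pattern occurs in this range, so the set of observed cycle types is {3+3, 2+2+2, 4+1+1, 2+2+1+1}. The candidates containing elements of all these cycle types are S_4 (6T8) of order 24, S_4 x C_2 (6T11) of order 48, PGL(2,5) (6T14) of order 120, S_6 (6T16) of order 720; the others are excluded. The observed types are precisely the cycle types that occur in S_4 (6T8) (apart from the identity). Each of the other remaining candidates has further cycle types, and by the Chebotarev density theorem the matching factorization patterns would occur for a proportion of primes equal to their share of the group: S_4 x C_2 (6T11) additionally contains elements of type 6, 4+2, 2+1+1+1+1 (17 of its 48 elements, about 35% of primes); PGL(2,5) (6T14) additionally contains elements of type 6, 5+1 (44 of its 120 elements, about 37% of primes); S_6 (6T16) additionally contains elements of type 6, 5+1, 4+2, 3+2+1, 3+1+1+1, 2+1+1+1+1 (529 of its 720 elements, about 73% of primes). None of the 22 primes tested shows any such pattern (for each of these groups the chance of that is below 10^-4), which rules them out. Hence G = S_4 (6T8), of order 24.

S_4 (order 24)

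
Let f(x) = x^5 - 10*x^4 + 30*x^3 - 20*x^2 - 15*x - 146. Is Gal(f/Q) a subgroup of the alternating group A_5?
Yes

The polynomial is irreducible of degree 5 over Q. Its discriminant is 1327104000000 = 1152000^2, a perfect square. A Galois group lies in the alternating group exactly when the discriminant is a square in Q, so the Galois group (D_5) is contained in A_5.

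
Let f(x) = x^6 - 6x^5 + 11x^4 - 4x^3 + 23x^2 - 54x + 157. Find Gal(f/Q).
S_4, S_4(6c), the S_4-action on 6 points not in A_6

The polynomial f is an irreducible sextic over Q, so G = Gal(f/Q) is one of the 16 transitive subgroups 6T1, ..., 6T16 of S_6. The discriminant of f is -5497558138880000, which is not a perfect square, so G is not contained in A_6. The transitive groups of degree 6 not contained in A_6 are: C_6 (6T1, order 6), S_3 (6T2, order 6), D_6 (6T3, order 12), C_3 x S_3 (6T5, order 18), A_4 x C_2 (6T6, order 24), S_4 (6T8, order 24), S_3 x S_3 (6T9, order 36), S_4 x C_2 (6T11, order 48), (S_3 x S_3) : C_2 (6T13, order 72), PGL(2,5) (6T14, order 120), S_6 (6T16, order 720). By Dedekind's theorem, for a prime p not dividing disc(f) the degrees of the irreducible factors of f mod p form the cycle type of an element of G. Factoring f modulo the 22 such primes p <= 89 (skipping 2, 5, which divide the discriminant), each new pattern first appears at: mod 3: f = (x^3 + x^2 + x + 2)(x^3 + 2x^2 + 2x + 2), pattern 3+3; mod 7: f = (x^2 + 2)(x^2 + 3x + 6)(x^2 + 5x + 2), pattern 2+2+2; mod 13: f = (x + 4)(x + 7)(x^4 + 9x^3 + x^2 + 6x + 7), pattern 4+1+1; mod 43: f = (x + 18)(x + 23)(x^2 + 41x + 17)(x^2 + 41x + 41), pattern 2+2+1+1. No other pattern occurs in this range, so the set of observed cycle types is {3+3, 2+2+2, 4+1+1, 2+2+1+1}. The candidates containing elements of all these cycle types are S_4 (6T8) of order 24, S_4 x C_2 (6T11) of order 48, PGL(2,5) (6T14) of order 120, S_6 (6T16) of order 720; the others are excluded. The observed types are precisely the cycle types that occur in S_4 (6T8) (apart from the identity). Each of the other remaining candidates has further cycle types, and by the Chebotarev density theorem the matching factorization patterns would occur for a proportion of primes equal to their share of the group: S_4 x C_2 (6T11) additionally contains elements of type 6, 4+2, 2+1+1+1+1 (17 of its 48 elements, about 35% of primes); PGL(2,5) (6T14) additionally contains elements of type 6, 5+1 (44 of its 120 elements, about 37% of primes); S_6 (6T16) additionally contains elements of type 6, 5+1, 4+2, 3+2+1, 3+1+1+1, 2+1+1+1+1 (529 of its 720 elements, about 73% of primes). None of the 22 primes tested shows any such pattern (for each of these groups the chance of that is below 10^-4), which rules them out. Hence G = S_4 (6T8), of order 24.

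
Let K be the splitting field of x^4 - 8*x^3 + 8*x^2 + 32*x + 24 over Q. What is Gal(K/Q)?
D_4 (also written D4)

The polynomial is an irreducible quartic over Q and its discriminant is 1179648, which is not a perfect square, so the Galois group is not contained in A_4. The resolvent cubic y^3 - 8*y^2 - 352*y - 1792 has exactly one rational root, so the Galois group is C_4 or D_4. The quartic remains irreducible over Q(sqrt(disc)), so the group is D_4.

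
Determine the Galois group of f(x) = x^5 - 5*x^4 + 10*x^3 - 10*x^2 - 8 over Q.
D_5

The polynomial f is an irreducible quintic over Q, so G = Gal(f/Q) is a transitive subgroup of S_5: one of C_5 (5T1, order 5), D_5 (5T2, order 10), F_20 (5T3, order 20), A_5 (5T4, order 60) or S_5 (5T5, order 120). The discriminant of f is 64000000 = 8000^2, a perfect square, so G is contained in A_5. The transitive groups of degree 5 contained in A_5 are: C_5 (5T1, order 5), D_5 (5T2, order 10), A_5 (5T4, order 60). By Dedekind's theorem, for a prime p not dividing disc(f) the degrees of the irreducible factors of f mod p form the cycle type of an element of G. Factoring f modulo the 23 such primes p <= 97 (skipping 2, 5, which divide the discriminant), each new pattern first appears at: mod 3: f = (x + 2)(x^2 + 1)(x^2 + 2x + 2), pattern 2+2+1; mod 7: f = (x^5 + 2x^4 + 3x^3 + 4x^2 + 6), pattern 5. No other pattern occurs in this range, so the set of observed cycle types is {2+2+1, 5}. The candidates containing elements of all these cycle types are D_5 (5T2) of order 10, A_5 (5T4) of order 60; the others are excluded. The observed types are precisely the cycle types that occur in D_5 (5T2) (apart from the identity). Each of the other remaining candidates has further cycle types, and by the Chebotarev density theorem the matching factorization patterns would occur for a proportion of primes equal to their share of the group: A_5 (5T4) additionally contains elements of type 3+1+1 (20 of its 60 elements, about 33% of primes). None of the 23 primes tested shows any such pattern (for each of these groups the chance of that is below 10^-4), which rules them out. Hence G = D_5 (5T2), of order 10.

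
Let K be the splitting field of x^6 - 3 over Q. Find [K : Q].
12

The degree of the splitting field over Q equals the order of the Galois group, so first determine the group. The polynomial f is an irreducible sextic over Q, so G = Gal(f/Q) is one of the 16 transitive subgroups 6T1, ..., 6T16 of S_6. The discriminant of f is 11337408, which is not a perfect square, so G is not contained in A_6. The transitive groups of degree 6 not contained in A_6 are: C_6 (6T1, order 6), S_3 (6T2, order 6), D_6 (6T3, order 12), C_3 x S_3 (6T5, order 18), A_4 x C_2 (6T6, order 24), S_4 (6T8, order 24), S_3 x S_3 (6T9, order 36), S_4 x C_2 (6T11, order 48), (S_3 x S_3) : C_2 (6T13, order 72), PGL(2,5) (6T14, order 120), S_6 (6T16, order 720). By Dedekind's theorem, for a prime p not dividing disc(f) the degrees of the irreducible factors of f mod p form the cycle type of an element of G. Factoring f modulo the 79 such primes p <= 419 (skipping 2, 3, which divide the discriminant), each new pattern first appears at: mod 5: f = (x^2 + 3)(x^2 + 2x + 3)(x^2 + 3x + 3), pattern 2+2+2; mod 7: f = (x^6 + 4), pattern 6; mod 11: f = (x + 3)(x + 8)(x^2 + 3x + 9)(x^2 + 8x + 9), pattern 2+2+1+1; mod 13: f = (x^3 + 4)(x^3 + 9), pattern 3+3; mod 61: f = (x + 2)(x + 26)(x + 28)(x + 33)(x + 35)(x + 59), pattern 1+1+1+1+1+1. No other pattern occurs in this range, so the set of observed cycle types is {2+2+2, 6, 2+2+1+1, 3+3, 1+1+1+1+1+1}. The candidates containing elements of all these cycle types are D_6 (6T3) of order 12, A_4 x C_2 (6T6) of order 24, S_3 x S_3 (6T9) of order 36, S_4 x C_2 (6T11) of order 48, (S_3 x S_3) : C_2 (6T13) of order 72, PGL(2,5) (6T14) of order 120, S_6 (6T16) of order 720; the others are excluded. The observed types are precisely the cycle types that occur in D_6 (6T3). Each of the other remaining candidates has further cycle types, and by the Chebotarev density theorem the matching factorization patterns would occur for a proportion of primes equal to their share of the group: A_4 x C_2 (6T6) additionally contains elements of type 2+1+1+1+1 (3 of its 24 elements, about 12% of primes); S_3 x S_3 (6T9) additionally contains elements of type 3+1+1+1 (4 of its 36 elements, about 11% of primes); S_4 x C_2 (6T11) additionally contains elements of type 4+2, 4+1+1, 2+1+1+1+1 (15 of its 48 elements, about 31% of primes); (S_3 x S_3) : C_2 (6T13) additionally contains elements of type 4+2, 3+2+1, 3+1+1+1, 2+1+1+1+1 (40 of its 72 elements, about 56% of primes); PGL(2,5) (6T14) additionally contains elements of type 5+1, 4+1+1 (54 of its 120 elements, about 45% of primes); S_6 (6T16) additionally contains elements of type 5+1, 4+2, 4+1+1, 3+2+1, 3+1+1+1, 2+1+1+1+1 (499 of its 720 elements, about 69% of primes). None of the 79 primes tested shows any such pattern (for each of these groups the chance of that is below 10^-4), which rules them out. Hence G = D_6 (6T3), of order 12. The Galois group D_6 (6T3) has order 12, so the splitting field has degree 12 over Q.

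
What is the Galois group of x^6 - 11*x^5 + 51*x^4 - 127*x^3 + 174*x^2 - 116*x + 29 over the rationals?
(C_3 x C_3) : C_4

The polynomial f is an irreducible sextic over Q, so G = Gal(f/Q) is one of the 16 transitive subgroups 6T1, ..., 6T16 of S_6. The discriminant of f is 525625 = 725^2, a perfect square, so G is contained in A_6. The transitive groups of degree 6 contained in A_6 are: A_4 (6T4, order 12), S_4 (6T7, order 24), (C_3 x C_3) : C_4 (6T10, order 36), PSL(2,5) (6T12, order 60), A_6 (6T15, order 360). By Dedekind's theorem, for a prime p not dividing disc(f) the degrees of the irreducible factors of f mod p form the cycle type of an element of G. Factoring f modulo the 19 such primes p <= 73 (skipping 5, 29, which divide the discriminant), each new pattern first appears at: mod 2: f = (x^2 + x + 1)(x^4 + x + 1), pattern 4+2; mod 11: f = (x^3 + 2x^2 + 7x + 2)(x^3 + 9x^2 + 4x + 9), pattern 3+3; mod 19: f = (x + 9)(x + 10)(x^2 + 1)(x^2 + 8x + 17), pattern 2+2+1+1; mod 61: f = (x + 26)(x + 33)(x + 40)(x^3 + 12x^2 + 37x + 12), pattern 3+1+1+1. No other pattern occurs in this range, so the set of observed cycle types is {4+2, 3+3, 2+2+1+1, 3+1+1+1}. The candidates containing elements of all these cycle types are (C_3 x C_3) : C_4 (6T10) of order 36, A_6 (6T15) of order 360; the others are excluded. The observed types are precisely the cycle types that occur in (C_3 x C_3) : C_4 (6T10) (apart from the identity). Each of the other remaining candidates has further cycle types, and by the Chebotarev density theorem the matching factorization patterns would occur for a proportion of primes equal to their share of the group: A_6 (6T15) additionally contains elements of type 5+1 (144 of its 360 elements, about 40% of primes). None of the 19 primes tested shows any such pattern (for each of these groups the chance of that is below 10^-4), which rules them out. Hence G = (C_3 x C_3) : C_4 (6T10), of order 36.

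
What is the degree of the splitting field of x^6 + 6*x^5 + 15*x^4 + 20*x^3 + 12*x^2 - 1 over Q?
The degree of the splitting field over Q equals the order of the Galois group, so first determine the group. The polynomial f is an irreducible sextic over Q, so G = Gal(f/Q) is one of the 16 transitive subgroups 6T1, ..., 6T16 of S_6. The discriminant of f is -419904, which is not a perfect square, so G is not contained in A_6. The transitive groups of degree 6 not contained in A_6 are: C_6 (6T1, order 6), S_3 (6T2, order 6), D_6 (6T3, order 12), C_3 x S_3 (6T5, order 18), A_4 x C_2 (6T6, order 24), S_4 (6T8, order 24), S_3 x S_3 (6T9, order 36), S_4 x C_2 (6T11, order 48), (S_3 x S_3) : C_2 (6T13, order 72), PGL(2,5) (6T14, order 120), S_6 (6T16, order 720). By Dedekind's theorem, for a prime p not dividing disc(f) the degrees of the irreducible factors of f mod p form the cycle type of an element of G. Factoring f modulo the 33 such primes p <= 149 (skipping 2, 3, which divide the discriminant), each new pattern first appears at: mod 5: f = (x^3 + 4x + 3)(x^3 + x^2 + x + 3), pattern 3+3; mod 7: f = (x^6 + 6x^5 + x^4 + 6x^3 + 5x^2 + 6), pattern 6; mod 17: f = (x + 9)(x + 10)(x^2 + 2x + 4)(x^2 + 2x + 11), pattern 2+2+1+1; mod 19: f = (x + 4)(x + 9)(x + 12)(x + 17)(x^2 + 2x + 17), pattern 2+1+1+1+1; mod 71: f = (x^2 + 2x + 17)(x^2 + 2x + 26)(x^2 + 2x + 31), pattern 2+2+2. No other pattern occurs in this range, so the set of observed cycle types is {3+3, 6, 2+2+1+1, 2+1+1+1+1, 2+2+2}. The candidates containing elements of all these cycle types are A_4 x C_2 (6T6) of order 24, S_4 x C_2 (6T11) of order 48, (S_3 x S_3) : C_2 (6T13) of order 72, S_6 (6T16) of order 720; the others are excluded. The observed types are precisely the cycle types that occur in A_4 x C_2 (6T6) (apart from the identity). Each of the other remaining candidates has further cycle types, and by the Chebotarev density theorem the matching factorization patterns would occur for a proportion of primes equal to their share of the group: S_4 x C_2 (6T11) additionally contains elements of type 4+2, 4+1+1 (12 of its 48 elements, about 25% of primes); (S_3 x S_3) : C_2 (6T13) additionally contains elements of type 4+2, 3+2+1, 3+1+1+1 (34 of its 72 elements, about 47% of primes); S_6 (6T16) additionally contains elements of type 5+1, 4+2, 4+1+1, 3+2+1, 3+1+1+1 (484 of its 720 elements, about 67% of primes). None of the 33 primes tested shows any such pattern (for each of these groups the chance of that is below 10^-4), which rules them out. Hence G = A_4 x C_2 (6T6), of order 24. The Galois group A_4 x C_2 (6T6) has order 24, so the splitting field has degree 24 over Q.

24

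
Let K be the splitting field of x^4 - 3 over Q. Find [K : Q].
The degree of the splitting field over Q equals the order of the Galois group, so first determine the group. The polynomial is an irreducible quartic over Q and its discriminant is -6912, which is not a perfect square, so the Galois group is not contained in A_4. The resolvent cubic y^3 + 12*y has exactly one rational root, so the Galois group is C_4 or D_4. The quartic remains irreducible over Q(sqrt(disc)), so the group is D_4. The Galois group D_4 (4T3) has order 8, so the splitting field has degree 8 over Q.

8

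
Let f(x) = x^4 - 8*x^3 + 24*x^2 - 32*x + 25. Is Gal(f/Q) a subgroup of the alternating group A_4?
The polynomial is irreducible of degree 4 over Q. Its discriminant is 186624 = 432^2, a perfect square. A Galois group lies in the alternating group exactly when the discriminant is a square in Q, so the Galois group (V_4) is contained in A_4.

Yes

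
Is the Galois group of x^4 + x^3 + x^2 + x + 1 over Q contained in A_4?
The polynomial is irreducible of degree 4 over Q. Its discriminant is 125, which is not a perfect square. A Galois group lies in the alternating group exactly when the discriminant is a square in Q, so the Galois group (C_4) is not contained in A_4.

No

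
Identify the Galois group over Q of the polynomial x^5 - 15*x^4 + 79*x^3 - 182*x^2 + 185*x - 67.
The polynomial f is an irreducible quintic over Q, so G = Gal(f/Q) is a transitive subgroup of S_5: one of C_5 (5T1, order 5), D_5 (5T2, order 10), F_20 (5T3, order 20), A_5 (5T4, order 60) or S_5 (5T5, order 120). The discriminant of f is 7745089 = 2783^2, a perfect square, so G is contained in A_5. The transitive groups of degree 5 contained in A_5 are: C_5 (5T1, order 5), D_5 (5T2, order 10), A_5 (5T4, order 60). By Dedekind's theorem, for a prime p not dividing disc(f) the degrees of the irreducible factors of f mod p form the cycle type of an element of G. Factoring f modulo the 14 such primes p <= 53 (skipping 11, 23, which divide the discriminant), each new pattern first appears at: mod 2: f = (x^5 + x^4 + x^3 + x + 1), pattern 5; mod 43: f = (x + 10)(x + 13)(x + 29)(x + 30)(x + 32), pattern 1+1+1+1+1. No other pattern occurs in this range, so the set of observed cycle types is {5, 1+1+1+1+1}. The candidates containing elements of all these cycle types are C_5 (5T1) of order 5, D_5 (5T2) of order 10, A_5 (5T4) of order 60; the others are excluded. The observed types are precisely the cycle types that occur in C_5 (5T1). Each of the other remaining candidates has further cycle types, and by the Chebotarev density theorem the matching factorization patterns would occur for a proportion of primes equal to their share of the group: D_5 (5T2) additionally contains elements of type 2+2+1 (5 of its 10 elements, about 50% of primes); A_5 (5T4) additionally contains elements of type 3+1+1, 2+2+1 (35 of its 60 elements, about 58% of primes). None of the 14 primes tested shows any such pattern (for each of these groups the chance of that is below 10^-4), which rules them out. Hence G = C_5 (5T1), of order 5.

C_5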